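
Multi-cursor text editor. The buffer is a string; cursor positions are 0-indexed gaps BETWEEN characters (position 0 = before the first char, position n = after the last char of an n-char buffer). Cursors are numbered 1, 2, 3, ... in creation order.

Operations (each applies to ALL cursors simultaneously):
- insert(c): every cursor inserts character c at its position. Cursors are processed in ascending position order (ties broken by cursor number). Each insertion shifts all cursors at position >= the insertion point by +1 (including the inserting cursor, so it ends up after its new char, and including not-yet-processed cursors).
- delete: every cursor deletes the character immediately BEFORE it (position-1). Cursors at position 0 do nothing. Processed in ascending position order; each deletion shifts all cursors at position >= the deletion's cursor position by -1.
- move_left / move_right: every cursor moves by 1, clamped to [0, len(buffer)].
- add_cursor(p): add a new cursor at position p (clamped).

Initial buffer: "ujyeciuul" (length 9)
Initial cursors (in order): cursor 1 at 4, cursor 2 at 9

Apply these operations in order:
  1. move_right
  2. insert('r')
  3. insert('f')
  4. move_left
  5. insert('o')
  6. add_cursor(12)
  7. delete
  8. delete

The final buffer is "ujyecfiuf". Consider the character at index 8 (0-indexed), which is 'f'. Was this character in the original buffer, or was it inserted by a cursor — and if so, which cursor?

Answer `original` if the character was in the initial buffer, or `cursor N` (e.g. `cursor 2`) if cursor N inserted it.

After op 1 (move_right): buffer="ujyeciuul" (len 9), cursors c1@5 c2@9, authorship .........
After op 2 (insert('r')): buffer="ujyecriuulr" (len 11), cursors c1@6 c2@11, authorship .....1....2
After op 3 (insert('f')): buffer="ujyecrfiuulrf" (len 13), cursors c1@7 c2@13, authorship .....11....22
After op 4 (move_left): buffer="ujyecrfiuulrf" (len 13), cursors c1@6 c2@12, authorship .....11....22
After op 5 (insert('o')): buffer="ujyecrofiuulrof" (len 15), cursors c1@7 c2@14, authorship .....111....222
After op 6 (add_cursor(12)): buffer="ujyecrofiuulrof" (len 15), cursors c1@7 c3@12 c2@14, authorship .....111....222
After op 7 (delete): buffer="ujyecrfiuurf" (len 12), cursors c1@6 c3@10 c2@11, authorship .....11...22
After op 8 (delete): buffer="ujyecfiuf" (len 9), cursors c1@5 c2@8 c3@8, authorship .....1..2
Authorship (.=original, N=cursor N): . . . . . 1 . . 2
Index 8: author = 2

Answer: cursor 2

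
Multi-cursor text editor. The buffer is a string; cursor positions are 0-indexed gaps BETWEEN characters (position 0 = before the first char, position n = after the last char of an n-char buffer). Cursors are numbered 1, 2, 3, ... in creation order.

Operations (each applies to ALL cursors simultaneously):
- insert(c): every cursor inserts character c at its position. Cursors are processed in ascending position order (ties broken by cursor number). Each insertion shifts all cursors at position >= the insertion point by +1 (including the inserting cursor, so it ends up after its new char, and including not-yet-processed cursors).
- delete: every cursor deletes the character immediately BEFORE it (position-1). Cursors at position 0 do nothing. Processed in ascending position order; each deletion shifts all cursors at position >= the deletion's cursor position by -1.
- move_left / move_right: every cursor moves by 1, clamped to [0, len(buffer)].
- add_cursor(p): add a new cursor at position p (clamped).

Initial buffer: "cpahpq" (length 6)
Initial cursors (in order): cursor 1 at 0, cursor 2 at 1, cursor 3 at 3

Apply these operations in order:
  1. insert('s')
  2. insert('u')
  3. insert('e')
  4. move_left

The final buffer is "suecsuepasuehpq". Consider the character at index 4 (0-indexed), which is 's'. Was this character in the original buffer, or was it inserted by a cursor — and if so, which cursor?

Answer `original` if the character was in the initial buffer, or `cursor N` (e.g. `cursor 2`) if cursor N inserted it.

Answer: cursor 2

Derivation:
After op 1 (insert('s')): buffer="scspashpq" (len 9), cursors c1@1 c2@3 c3@6, authorship 1.2..3...
After op 2 (insert('u')): buffer="sucsupasuhpq" (len 12), cursors c1@2 c2@5 c3@9, authorship 11.22..33...
After op 3 (insert('e')): buffer="suecsuepasuehpq" (len 15), cursors c1@3 c2@7 c3@12, authorship 111.222..333...
After op 4 (move_left): buffer="suecsuepasuehpq" (len 15), cursors c1@2 c2@6 c3@11, authorship 111.222..333...
Authorship (.=original, N=cursor N): 1 1 1 . 2 2 2 . . 3 3 3 . . .
Index 4: author = 2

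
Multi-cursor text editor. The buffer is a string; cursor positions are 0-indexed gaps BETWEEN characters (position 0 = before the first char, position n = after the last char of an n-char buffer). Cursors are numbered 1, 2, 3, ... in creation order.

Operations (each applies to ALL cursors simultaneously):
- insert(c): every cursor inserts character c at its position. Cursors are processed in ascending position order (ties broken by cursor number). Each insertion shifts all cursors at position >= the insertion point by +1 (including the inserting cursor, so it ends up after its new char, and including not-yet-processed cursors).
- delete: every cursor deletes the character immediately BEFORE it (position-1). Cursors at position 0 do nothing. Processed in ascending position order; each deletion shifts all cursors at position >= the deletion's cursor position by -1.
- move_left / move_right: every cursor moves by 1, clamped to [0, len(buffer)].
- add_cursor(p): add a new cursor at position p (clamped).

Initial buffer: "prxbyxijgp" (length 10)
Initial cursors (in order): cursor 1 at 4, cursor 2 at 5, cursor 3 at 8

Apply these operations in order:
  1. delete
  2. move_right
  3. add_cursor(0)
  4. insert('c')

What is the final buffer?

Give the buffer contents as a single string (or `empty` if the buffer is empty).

Answer: cprxxccigcp

Derivation:
After op 1 (delete): buffer="prxxigp" (len 7), cursors c1@3 c2@3 c3@5, authorship .......
After op 2 (move_right): buffer="prxxigp" (len 7), cursors c1@4 c2@4 c3@6, authorship .......
After op 3 (add_cursor(0)): buffer="prxxigp" (len 7), cursors c4@0 c1@4 c2@4 c3@6, authorship .......
After op 4 (insert('c')): buffer="cprxxccigcp" (len 11), cursors c4@1 c1@7 c2@7 c3@10, authorship 4....12..3.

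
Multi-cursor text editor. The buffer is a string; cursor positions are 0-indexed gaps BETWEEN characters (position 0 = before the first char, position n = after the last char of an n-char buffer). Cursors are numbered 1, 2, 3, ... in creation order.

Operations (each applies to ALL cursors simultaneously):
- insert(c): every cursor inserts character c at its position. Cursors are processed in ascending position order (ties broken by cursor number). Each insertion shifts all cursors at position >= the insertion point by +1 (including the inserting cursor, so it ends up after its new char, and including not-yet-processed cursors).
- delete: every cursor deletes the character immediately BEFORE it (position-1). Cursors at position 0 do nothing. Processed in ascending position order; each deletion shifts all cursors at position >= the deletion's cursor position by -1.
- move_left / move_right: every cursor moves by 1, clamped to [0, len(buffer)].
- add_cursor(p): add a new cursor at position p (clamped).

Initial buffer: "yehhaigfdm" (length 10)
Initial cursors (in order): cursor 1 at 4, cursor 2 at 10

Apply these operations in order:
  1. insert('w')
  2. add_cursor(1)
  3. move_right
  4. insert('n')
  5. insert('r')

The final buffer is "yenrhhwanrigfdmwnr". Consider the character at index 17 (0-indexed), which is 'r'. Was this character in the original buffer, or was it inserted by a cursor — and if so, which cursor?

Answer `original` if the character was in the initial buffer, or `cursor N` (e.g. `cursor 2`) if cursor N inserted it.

After op 1 (insert('w')): buffer="yehhwaigfdmw" (len 12), cursors c1@5 c2@12, authorship ....1......2
After op 2 (add_cursor(1)): buffer="yehhwaigfdmw" (len 12), cursors c3@1 c1@5 c2@12, authorship ....1......2
After op 3 (move_right): buffer="yehhwaigfdmw" (len 12), cursors c3@2 c1@6 c2@12, authorship ....1......2
After op 4 (insert('n')): buffer="yenhhwanigfdmwn" (len 15), cursors c3@3 c1@8 c2@15, authorship ..3..1.1.....22
After op 5 (insert('r')): buffer="yenrhhwanrigfdmwnr" (len 18), cursors c3@4 c1@10 c2@18, authorship ..33..1.11.....222
Authorship (.=original, N=cursor N): . . 3 3 . . 1 . 1 1 . . . . . 2 2 2
Index 17: author = 2

Answer: cursor 2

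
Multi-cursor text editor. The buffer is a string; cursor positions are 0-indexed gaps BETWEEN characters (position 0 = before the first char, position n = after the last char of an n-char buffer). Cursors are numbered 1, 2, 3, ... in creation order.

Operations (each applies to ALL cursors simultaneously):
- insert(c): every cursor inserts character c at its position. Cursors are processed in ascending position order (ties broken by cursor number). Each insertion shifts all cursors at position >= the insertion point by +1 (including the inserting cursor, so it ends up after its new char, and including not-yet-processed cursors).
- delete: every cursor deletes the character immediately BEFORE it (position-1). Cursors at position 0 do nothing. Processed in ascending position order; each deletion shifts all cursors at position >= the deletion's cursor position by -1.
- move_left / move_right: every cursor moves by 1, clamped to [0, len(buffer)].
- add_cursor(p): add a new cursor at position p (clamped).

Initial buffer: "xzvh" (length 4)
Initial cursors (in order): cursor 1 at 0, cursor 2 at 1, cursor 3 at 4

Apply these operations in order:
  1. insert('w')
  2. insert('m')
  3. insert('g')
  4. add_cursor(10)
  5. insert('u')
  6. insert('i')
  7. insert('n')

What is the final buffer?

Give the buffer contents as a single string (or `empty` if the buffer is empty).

Answer: wmguinxwmguinzvhuinwmguin

Derivation:
After op 1 (insert('w')): buffer="wxwzvhw" (len 7), cursors c1@1 c2@3 c3@7, authorship 1.2...3
After op 2 (insert('m')): buffer="wmxwmzvhwm" (len 10), cursors c1@2 c2@5 c3@10, authorship 11.22...33
After op 3 (insert('g')): buffer="wmgxwmgzvhwmg" (len 13), cursors c1@3 c2@7 c3@13, authorship 111.222...333
After op 4 (add_cursor(10)): buffer="wmgxwmgzvhwmg" (len 13), cursors c1@3 c2@7 c4@10 c3@13, authorship 111.222...333
After op 5 (insert('u')): buffer="wmguxwmguzvhuwmgu" (len 17), cursors c1@4 c2@9 c4@13 c3@17, authorship 1111.2222...43333
After op 6 (insert('i')): buffer="wmguixwmguizvhuiwmgui" (len 21), cursors c1@5 c2@11 c4@16 c3@21, authorship 11111.22222...4433333
After op 7 (insert('n')): buffer="wmguinxwmguinzvhuinwmguin" (len 25), cursors c1@6 c2@13 c4@19 c3@25, authorship 111111.222222...444333333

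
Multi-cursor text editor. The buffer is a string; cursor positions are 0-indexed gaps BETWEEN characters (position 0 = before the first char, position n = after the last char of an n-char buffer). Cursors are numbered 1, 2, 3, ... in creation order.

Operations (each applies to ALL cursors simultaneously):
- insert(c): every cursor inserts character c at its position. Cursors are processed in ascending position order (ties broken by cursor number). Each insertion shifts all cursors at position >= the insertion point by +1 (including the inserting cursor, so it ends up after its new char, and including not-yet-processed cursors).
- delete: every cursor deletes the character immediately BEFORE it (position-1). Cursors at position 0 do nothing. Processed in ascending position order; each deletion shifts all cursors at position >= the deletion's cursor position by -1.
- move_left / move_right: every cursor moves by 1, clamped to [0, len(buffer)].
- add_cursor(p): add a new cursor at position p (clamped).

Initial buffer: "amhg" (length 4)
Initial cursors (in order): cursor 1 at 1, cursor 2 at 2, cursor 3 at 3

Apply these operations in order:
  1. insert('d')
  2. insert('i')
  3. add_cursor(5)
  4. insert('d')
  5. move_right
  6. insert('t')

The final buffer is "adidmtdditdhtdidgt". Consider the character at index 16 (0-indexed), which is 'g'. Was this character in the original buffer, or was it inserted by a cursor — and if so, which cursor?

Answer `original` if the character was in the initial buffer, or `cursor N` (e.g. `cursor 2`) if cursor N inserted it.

After op 1 (insert('d')): buffer="admdhdg" (len 7), cursors c1@2 c2@4 c3@6, authorship .1.2.3.
After op 2 (insert('i')): buffer="adimdihdig" (len 10), cursors c1@3 c2@6 c3@9, authorship .11.22.33.
After op 3 (add_cursor(5)): buffer="adimdihdig" (len 10), cursors c1@3 c4@5 c2@6 c3@9, authorship .11.22.33.
After op 4 (insert('d')): buffer="adidmddidhdidg" (len 14), cursors c1@4 c4@7 c2@9 c3@13, authorship .111.2422.333.
After op 5 (move_right): buffer="adidmddidhdidg" (len 14), cursors c1@5 c4@8 c2@10 c3@14, authorship .111.2422.333.
After op 6 (insert('t')): buffer="adidmtdditdhtdidgt" (len 18), cursors c1@6 c4@10 c2@13 c3@18, authorship .111.124242.2333.3
Authorship (.=original, N=cursor N): . 1 1 1 . 1 2 4 2 4 2 . 2 3 3 3 . 3
Index 16: author = original

Answer: original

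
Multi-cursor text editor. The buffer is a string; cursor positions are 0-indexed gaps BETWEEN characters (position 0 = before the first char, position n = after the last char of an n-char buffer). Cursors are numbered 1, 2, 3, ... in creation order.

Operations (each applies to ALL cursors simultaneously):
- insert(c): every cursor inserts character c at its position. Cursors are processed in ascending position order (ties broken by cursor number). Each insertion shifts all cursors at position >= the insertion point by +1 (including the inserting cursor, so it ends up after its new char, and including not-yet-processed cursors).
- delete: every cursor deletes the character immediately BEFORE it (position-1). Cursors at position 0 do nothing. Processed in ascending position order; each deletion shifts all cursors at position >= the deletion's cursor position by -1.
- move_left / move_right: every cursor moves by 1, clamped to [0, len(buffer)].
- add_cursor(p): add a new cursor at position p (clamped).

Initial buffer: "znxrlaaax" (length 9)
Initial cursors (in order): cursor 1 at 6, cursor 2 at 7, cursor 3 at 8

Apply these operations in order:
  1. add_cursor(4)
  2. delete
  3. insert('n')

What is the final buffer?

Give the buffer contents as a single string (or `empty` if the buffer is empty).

After op 1 (add_cursor(4)): buffer="znxrlaaax" (len 9), cursors c4@4 c1@6 c2@7 c3@8, authorship .........
After op 2 (delete): buffer="znxlx" (len 5), cursors c4@3 c1@4 c2@4 c3@4, authorship .....
After op 3 (insert('n')): buffer="znxnlnnnx" (len 9), cursors c4@4 c1@8 c2@8 c3@8, authorship ...4.123.

Answer: znxnlnnnx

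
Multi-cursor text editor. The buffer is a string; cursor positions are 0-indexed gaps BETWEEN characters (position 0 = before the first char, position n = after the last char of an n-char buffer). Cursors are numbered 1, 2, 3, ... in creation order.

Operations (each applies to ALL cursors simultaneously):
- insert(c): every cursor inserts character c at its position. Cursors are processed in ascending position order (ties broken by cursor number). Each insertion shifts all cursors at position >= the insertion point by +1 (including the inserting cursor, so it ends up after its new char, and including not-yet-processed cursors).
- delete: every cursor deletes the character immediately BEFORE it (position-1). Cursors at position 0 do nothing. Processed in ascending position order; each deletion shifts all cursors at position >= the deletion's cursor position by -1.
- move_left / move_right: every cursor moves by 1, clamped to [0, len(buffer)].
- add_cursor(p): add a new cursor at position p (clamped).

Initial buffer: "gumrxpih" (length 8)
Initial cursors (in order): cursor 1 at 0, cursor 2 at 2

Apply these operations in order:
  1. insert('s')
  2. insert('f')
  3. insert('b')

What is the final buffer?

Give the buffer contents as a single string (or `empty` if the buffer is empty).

Answer: sfbgusfbmrxpih

Derivation:
After op 1 (insert('s')): buffer="sgusmrxpih" (len 10), cursors c1@1 c2@4, authorship 1..2......
After op 2 (insert('f')): buffer="sfgusfmrxpih" (len 12), cursors c1@2 c2@6, authorship 11..22......
After op 3 (insert('b')): buffer="sfbgusfbmrxpih" (len 14), cursors c1@3 c2@8, authorship 111..222......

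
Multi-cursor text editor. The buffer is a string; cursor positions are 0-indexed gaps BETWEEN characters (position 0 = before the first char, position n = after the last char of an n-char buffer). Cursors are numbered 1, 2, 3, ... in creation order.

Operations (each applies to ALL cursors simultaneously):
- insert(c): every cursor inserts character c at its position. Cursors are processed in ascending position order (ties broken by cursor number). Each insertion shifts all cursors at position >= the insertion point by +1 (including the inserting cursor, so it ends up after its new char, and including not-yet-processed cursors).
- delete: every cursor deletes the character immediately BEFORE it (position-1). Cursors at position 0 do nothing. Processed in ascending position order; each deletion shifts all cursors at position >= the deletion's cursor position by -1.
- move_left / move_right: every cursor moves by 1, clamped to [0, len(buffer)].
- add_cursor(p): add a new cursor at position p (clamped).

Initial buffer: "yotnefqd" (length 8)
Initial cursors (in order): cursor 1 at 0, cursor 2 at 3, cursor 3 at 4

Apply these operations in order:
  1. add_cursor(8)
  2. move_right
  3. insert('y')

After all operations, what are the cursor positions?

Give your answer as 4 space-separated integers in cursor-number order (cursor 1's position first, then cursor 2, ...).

Answer: 2 6 8 12

Derivation:
After op 1 (add_cursor(8)): buffer="yotnefqd" (len 8), cursors c1@0 c2@3 c3@4 c4@8, authorship ........
After op 2 (move_right): buffer="yotnefqd" (len 8), cursors c1@1 c2@4 c3@5 c4@8, authorship ........
After op 3 (insert('y')): buffer="yyotnyeyfqdy" (len 12), cursors c1@2 c2@6 c3@8 c4@12, authorship .1...2.3...4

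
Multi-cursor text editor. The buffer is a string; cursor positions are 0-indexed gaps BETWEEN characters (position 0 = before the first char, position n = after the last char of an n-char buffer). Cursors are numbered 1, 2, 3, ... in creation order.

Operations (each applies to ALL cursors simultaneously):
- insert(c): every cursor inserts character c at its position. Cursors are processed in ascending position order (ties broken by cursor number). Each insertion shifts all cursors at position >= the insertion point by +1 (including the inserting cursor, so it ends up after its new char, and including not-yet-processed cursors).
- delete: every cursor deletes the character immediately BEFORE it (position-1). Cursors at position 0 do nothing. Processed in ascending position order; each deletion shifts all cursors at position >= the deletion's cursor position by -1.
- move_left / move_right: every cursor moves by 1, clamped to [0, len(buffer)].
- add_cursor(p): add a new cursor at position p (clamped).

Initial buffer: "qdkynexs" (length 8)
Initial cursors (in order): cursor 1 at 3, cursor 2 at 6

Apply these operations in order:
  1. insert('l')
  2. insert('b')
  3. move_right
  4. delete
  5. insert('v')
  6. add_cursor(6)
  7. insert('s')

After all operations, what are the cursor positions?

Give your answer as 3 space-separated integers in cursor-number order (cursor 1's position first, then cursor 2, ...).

After op 1 (insert('l')): buffer="qdklynelxs" (len 10), cursors c1@4 c2@8, authorship ...1...2..
After op 2 (insert('b')): buffer="qdklbynelbxs" (len 12), cursors c1@5 c2@10, authorship ...11...22..
After op 3 (move_right): buffer="qdklbynelbxs" (len 12), cursors c1@6 c2@11, authorship ...11...22..
After op 4 (delete): buffer="qdklbnelbs" (len 10), cursors c1@5 c2@9, authorship ...11..22.
After op 5 (insert('v')): buffer="qdklbvnelbvs" (len 12), cursors c1@6 c2@11, authorship ...111..222.
After op 6 (add_cursor(6)): buffer="qdklbvnelbvs" (len 12), cursors c1@6 c3@6 c2@11, authorship ...111..222.
After op 7 (insert('s')): buffer="qdklbvssnelbvss" (len 15), cursors c1@8 c3@8 c2@14, authorship ...11113..2222.

Answer: 8 14 8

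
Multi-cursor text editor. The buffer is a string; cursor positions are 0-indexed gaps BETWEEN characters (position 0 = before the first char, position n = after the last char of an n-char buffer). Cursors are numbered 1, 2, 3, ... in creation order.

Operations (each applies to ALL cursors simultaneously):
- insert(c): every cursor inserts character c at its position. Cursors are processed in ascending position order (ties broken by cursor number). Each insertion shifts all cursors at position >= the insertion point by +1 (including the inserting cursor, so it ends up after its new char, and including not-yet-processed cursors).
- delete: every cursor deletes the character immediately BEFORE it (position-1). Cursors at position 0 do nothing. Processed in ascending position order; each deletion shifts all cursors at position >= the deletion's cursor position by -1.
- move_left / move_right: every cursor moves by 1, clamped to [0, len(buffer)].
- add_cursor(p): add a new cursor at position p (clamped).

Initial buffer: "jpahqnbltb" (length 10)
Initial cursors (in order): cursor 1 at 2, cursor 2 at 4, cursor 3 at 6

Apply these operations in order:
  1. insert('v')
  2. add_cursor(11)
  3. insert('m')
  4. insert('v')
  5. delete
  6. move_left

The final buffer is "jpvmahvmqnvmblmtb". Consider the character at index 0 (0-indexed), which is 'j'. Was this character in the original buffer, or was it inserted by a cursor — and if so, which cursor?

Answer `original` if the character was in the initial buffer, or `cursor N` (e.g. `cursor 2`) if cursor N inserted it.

After op 1 (insert('v')): buffer="jpvahvqnvbltb" (len 13), cursors c1@3 c2@6 c3@9, authorship ..1..2..3....
After op 2 (add_cursor(11)): buffer="jpvahvqnvbltb" (len 13), cursors c1@3 c2@6 c3@9 c4@11, authorship ..1..2..3....
After op 3 (insert('m')): buffer="jpvmahvmqnvmblmtb" (len 17), cursors c1@4 c2@8 c3@12 c4@15, authorship ..11..22..33..4..
After op 4 (insert('v')): buffer="jpvmvahvmvqnvmvblmvtb" (len 21), cursors c1@5 c2@10 c3@15 c4@19, authorship ..111..222..333..44..
After op 5 (delete): buffer="jpvmahvmqnvmblmtb" (len 17), cursors c1@4 c2@8 c3@12 c4@15, authorship ..11..22..33..4..
After op 6 (move_left): buffer="jpvmahvmqnvmblmtb" (len 17), cursors c1@3 c2@7 c3@11 c4@14, authorship ..11..22..33..4..
Authorship (.=original, N=cursor N): . . 1 1 . . 2 2 . . 3 3 . . 4 . .
Index 0: author = original

Answer: original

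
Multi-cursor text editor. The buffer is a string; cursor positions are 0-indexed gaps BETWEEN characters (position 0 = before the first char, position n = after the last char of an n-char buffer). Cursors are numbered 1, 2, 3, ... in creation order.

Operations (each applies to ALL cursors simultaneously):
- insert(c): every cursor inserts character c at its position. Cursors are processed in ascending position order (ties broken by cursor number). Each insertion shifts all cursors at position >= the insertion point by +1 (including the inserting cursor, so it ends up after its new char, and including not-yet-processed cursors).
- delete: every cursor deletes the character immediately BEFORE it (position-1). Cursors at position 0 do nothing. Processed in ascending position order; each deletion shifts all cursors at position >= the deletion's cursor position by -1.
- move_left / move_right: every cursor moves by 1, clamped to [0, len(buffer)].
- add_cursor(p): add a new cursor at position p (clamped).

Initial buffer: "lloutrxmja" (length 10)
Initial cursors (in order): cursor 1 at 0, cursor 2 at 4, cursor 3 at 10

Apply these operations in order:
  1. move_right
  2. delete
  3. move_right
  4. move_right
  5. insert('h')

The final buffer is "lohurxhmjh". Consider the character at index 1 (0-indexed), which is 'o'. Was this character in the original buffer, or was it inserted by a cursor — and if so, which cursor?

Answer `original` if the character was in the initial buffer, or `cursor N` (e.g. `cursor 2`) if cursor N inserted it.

Answer: original

Derivation:
After op 1 (move_right): buffer="lloutrxmja" (len 10), cursors c1@1 c2@5 c3@10, authorship ..........
After op 2 (delete): buffer="lourxmj" (len 7), cursors c1@0 c2@3 c3@7, authorship .......
After op 3 (move_right): buffer="lourxmj" (len 7), cursors c1@1 c2@4 c3@7, authorship .......
After op 4 (move_right): buffer="lourxmj" (len 7), cursors c1@2 c2@5 c3@7, authorship .......
After op 5 (insert('h')): buffer="lohurxhmjh" (len 10), cursors c1@3 c2@7 c3@10, authorship ..1...2..3
Authorship (.=original, N=cursor N): . . 1 . . . 2 . . 3
Index 1: author = original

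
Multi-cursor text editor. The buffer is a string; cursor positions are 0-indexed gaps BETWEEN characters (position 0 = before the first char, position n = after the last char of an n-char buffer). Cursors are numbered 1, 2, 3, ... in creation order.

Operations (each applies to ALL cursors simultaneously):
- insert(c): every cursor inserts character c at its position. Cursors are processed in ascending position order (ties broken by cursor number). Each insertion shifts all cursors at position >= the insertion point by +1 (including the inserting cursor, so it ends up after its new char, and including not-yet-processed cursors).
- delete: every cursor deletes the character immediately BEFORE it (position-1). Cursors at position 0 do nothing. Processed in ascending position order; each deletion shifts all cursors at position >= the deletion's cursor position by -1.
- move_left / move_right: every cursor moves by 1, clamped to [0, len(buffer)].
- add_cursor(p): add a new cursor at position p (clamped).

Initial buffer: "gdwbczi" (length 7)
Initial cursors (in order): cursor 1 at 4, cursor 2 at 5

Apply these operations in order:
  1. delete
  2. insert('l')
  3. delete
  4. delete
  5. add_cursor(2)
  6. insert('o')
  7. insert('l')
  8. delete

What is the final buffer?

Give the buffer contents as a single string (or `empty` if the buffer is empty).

After op 1 (delete): buffer="gdwzi" (len 5), cursors c1@3 c2@3, authorship .....
After op 2 (insert('l')): buffer="gdwllzi" (len 7), cursors c1@5 c2@5, authorship ...12..
After op 3 (delete): buffer="gdwzi" (len 5), cursors c1@3 c2@3, authorship .....
After op 4 (delete): buffer="gzi" (len 3), cursors c1@1 c2@1, authorship ...
After op 5 (add_cursor(2)): buffer="gzi" (len 3), cursors c1@1 c2@1 c3@2, authorship ...
After op 6 (insert('o')): buffer="goozoi" (len 6), cursors c1@3 c2@3 c3@5, authorship .12.3.
After op 7 (insert('l')): buffer="goollzoli" (len 9), cursors c1@5 c2@5 c3@8, authorship .1212.33.
After op 8 (delete): buffer="goozoi" (len 6), cursors c1@3 c2@3 c3@5, authorship .12.3.

Answer: goozoi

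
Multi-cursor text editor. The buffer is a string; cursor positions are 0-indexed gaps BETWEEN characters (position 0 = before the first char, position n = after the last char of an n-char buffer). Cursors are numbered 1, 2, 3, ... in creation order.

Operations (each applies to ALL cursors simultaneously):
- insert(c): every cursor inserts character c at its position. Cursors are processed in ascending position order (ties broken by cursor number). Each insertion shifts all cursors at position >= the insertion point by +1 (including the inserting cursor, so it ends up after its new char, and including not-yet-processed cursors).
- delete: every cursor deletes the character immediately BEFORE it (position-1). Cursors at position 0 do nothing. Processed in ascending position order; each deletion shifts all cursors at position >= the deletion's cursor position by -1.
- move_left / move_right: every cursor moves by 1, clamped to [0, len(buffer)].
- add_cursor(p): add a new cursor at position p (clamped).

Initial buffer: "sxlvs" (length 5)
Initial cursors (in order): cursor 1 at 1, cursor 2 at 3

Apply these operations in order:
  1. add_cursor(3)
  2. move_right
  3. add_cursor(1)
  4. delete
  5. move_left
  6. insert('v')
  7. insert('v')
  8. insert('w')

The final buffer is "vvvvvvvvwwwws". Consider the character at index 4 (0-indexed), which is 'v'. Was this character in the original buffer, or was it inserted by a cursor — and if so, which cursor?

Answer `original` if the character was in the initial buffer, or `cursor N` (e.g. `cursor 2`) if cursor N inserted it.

Answer: cursor 1

Derivation:
After op 1 (add_cursor(3)): buffer="sxlvs" (len 5), cursors c1@1 c2@3 c3@3, authorship .....
After op 2 (move_right): buffer="sxlvs" (len 5), cursors c1@2 c2@4 c3@4, authorship .....
After op 3 (add_cursor(1)): buffer="sxlvs" (len 5), cursors c4@1 c1@2 c2@4 c3@4, authorship .....
After op 4 (delete): buffer="s" (len 1), cursors c1@0 c2@0 c3@0 c4@0, authorship .
After op 5 (move_left): buffer="s" (len 1), cursors c1@0 c2@0 c3@0 c4@0, authorship .
After op 6 (insert('v')): buffer="vvvvs" (len 5), cursors c1@4 c2@4 c3@4 c4@4, authorship 1234.
After op 7 (insert('v')): buffer="vvvvvvvvs" (len 9), cursors c1@8 c2@8 c3@8 c4@8, authorship 12341234.
After op 8 (insert('w')): buffer="vvvvvvvvwwwws" (len 13), cursors c1@12 c2@12 c3@12 c4@12, authorship 123412341234.
Authorship (.=original, N=cursor N): 1 2 3 4 1 2 3 4 1 2 3 4 .
Index 4: author = 1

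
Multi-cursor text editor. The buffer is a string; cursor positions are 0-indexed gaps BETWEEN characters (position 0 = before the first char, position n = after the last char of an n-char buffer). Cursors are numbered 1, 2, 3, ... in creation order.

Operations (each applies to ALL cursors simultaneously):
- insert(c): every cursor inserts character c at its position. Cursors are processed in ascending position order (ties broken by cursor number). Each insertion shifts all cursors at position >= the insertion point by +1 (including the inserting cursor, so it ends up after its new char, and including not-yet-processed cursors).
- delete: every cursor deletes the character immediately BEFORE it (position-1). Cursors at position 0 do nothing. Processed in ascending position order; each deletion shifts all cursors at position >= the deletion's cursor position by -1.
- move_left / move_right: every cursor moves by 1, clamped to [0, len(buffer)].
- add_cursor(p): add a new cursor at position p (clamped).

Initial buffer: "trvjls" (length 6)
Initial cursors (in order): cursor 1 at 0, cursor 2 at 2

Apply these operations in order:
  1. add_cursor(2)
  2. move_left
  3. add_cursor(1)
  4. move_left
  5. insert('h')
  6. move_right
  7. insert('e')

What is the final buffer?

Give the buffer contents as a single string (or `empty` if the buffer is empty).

After op 1 (add_cursor(2)): buffer="trvjls" (len 6), cursors c1@0 c2@2 c3@2, authorship ......
After op 2 (move_left): buffer="trvjls" (len 6), cursors c1@0 c2@1 c3@1, authorship ......
After op 3 (add_cursor(1)): buffer="trvjls" (len 6), cursors c1@0 c2@1 c3@1 c4@1, authorship ......
After op 4 (move_left): buffer="trvjls" (len 6), cursors c1@0 c2@0 c3@0 c4@0, authorship ......
After op 5 (insert('h')): buffer="hhhhtrvjls" (len 10), cursors c1@4 c2@4 c3@4 c4@4, authorship 1234......
After op 6 (move_right): buffer="hhhhtrvjls" (len 10), cursors c1@5 c2@5 c3@5 c4@5, authorship 1234......
After op 7 (insert('e')): buffer="hhhhteeeervjls" (len 14), cursors c1@9 c2@9 c3@9 c4@9, authorship 1234.1234.....

Answer: hhhhteeeervjls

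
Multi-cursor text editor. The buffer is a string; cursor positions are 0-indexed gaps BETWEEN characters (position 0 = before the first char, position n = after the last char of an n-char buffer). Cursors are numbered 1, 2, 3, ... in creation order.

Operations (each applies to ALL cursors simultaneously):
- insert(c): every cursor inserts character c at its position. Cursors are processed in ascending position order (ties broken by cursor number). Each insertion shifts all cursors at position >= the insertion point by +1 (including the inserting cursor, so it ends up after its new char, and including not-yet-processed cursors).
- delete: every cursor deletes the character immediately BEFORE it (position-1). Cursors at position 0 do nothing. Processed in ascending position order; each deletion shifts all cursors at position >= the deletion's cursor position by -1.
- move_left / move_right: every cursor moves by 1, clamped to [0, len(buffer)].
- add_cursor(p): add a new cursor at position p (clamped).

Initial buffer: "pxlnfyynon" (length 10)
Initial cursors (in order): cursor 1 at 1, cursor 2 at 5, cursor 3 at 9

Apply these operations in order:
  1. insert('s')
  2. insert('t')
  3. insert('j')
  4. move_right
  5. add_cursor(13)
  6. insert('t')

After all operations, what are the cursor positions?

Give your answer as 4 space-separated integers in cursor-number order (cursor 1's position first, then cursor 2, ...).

After op 1 (insert('s')): buffer="psxlnfsyynosn" (len 13), cursors c1@2 c2@7 c3@12, authorship .1....2....3.
After op 2 (insert('t')): buffer="pstxlnfstyynostn" (len 16), cursors c1@3 c2@9 c3@15, authorship .11....22....33.
After op 3 (insert('j')): buffer="pstjxlnfstjyynostjn" (len 19), cursors c1@4 c2@11 c3@18, authorship .111....222....333.
After op 4 (move_right): buffer="pstjxlnfstjyynostjn" (len 19), cursors c1@5 c2@12 c3@19, authorship .111....222....333.
After op 5 (add_cursor(13)): buffer="pstjxlnfstjyynostjn" (len 19), cursors c1@5 c2@12 c4@13 c3@19, authorship .111....222....333.
After op 6 (insert('t')): buffer="pstjxtlnfstjytytnostjnt" (len 23), cursors c1@6 c2@14 c4@16 c3@23, authorship .111.1...222.2.4..333.3

Answer: 6 14 23 16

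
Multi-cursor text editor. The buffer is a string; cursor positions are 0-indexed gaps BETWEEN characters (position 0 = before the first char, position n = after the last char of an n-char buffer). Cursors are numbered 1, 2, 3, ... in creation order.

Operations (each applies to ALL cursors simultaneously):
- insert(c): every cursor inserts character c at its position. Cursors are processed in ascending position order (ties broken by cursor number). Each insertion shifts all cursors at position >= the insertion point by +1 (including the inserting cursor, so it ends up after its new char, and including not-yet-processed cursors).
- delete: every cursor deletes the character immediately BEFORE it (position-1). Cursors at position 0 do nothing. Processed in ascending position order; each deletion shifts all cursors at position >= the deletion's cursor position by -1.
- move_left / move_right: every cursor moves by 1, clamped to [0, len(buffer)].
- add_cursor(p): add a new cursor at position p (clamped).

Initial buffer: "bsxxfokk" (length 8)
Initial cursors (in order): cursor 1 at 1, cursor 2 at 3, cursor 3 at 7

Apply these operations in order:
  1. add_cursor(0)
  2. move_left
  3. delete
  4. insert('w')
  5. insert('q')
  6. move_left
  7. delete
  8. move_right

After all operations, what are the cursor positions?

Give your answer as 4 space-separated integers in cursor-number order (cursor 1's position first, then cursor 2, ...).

Answer: 2 4 8 2

Derivation:
After op 1 (add_cursor(0)): buffer="bsxxfokk" (len 8), cursors c4@0 c1@1 c2@3 c3@7, authorship ........
After op 2 (move_left): buffer="bsxxfokk" (len 8), cursors c1@0 c4@0 c2@2 c3@6, authorship ........
After op 3 (delete): buffer="bxxfkk" (len 6), cursors c1@0 c4@0 c2@1 c3@4, authorship ......
After op 4 (insert('w')): buffer="wwbwxxfwkk" (len 10), cursors c1@2 c4@2 c2@4 c3@8, authorship 14.2...3..
After op 5 (insert('q')): buffer="wwqqbwqxxfwqkk" (len 14), cursors c1@4 c4@4 c2@7 c3@12, authorship 1414.22...33..
After op 6 (move_left): buffer="wwqqbwqxxfwqkk" (len 14), cursors c1@3 c4@3 c2@6 c3@11, authorship 1414.22...33..
After op 7 (delete): buffer="wqbqxxfqkk" (len 10), cursors c1@1 c4@1 c2@3 c3@7, authorship 14.2...3..
After op 8 (move_right): buffer="wqbqxxfqkk" (len 10), cursors c1@2 c4@2 c2@4 c3@8, authorship 14.2...3..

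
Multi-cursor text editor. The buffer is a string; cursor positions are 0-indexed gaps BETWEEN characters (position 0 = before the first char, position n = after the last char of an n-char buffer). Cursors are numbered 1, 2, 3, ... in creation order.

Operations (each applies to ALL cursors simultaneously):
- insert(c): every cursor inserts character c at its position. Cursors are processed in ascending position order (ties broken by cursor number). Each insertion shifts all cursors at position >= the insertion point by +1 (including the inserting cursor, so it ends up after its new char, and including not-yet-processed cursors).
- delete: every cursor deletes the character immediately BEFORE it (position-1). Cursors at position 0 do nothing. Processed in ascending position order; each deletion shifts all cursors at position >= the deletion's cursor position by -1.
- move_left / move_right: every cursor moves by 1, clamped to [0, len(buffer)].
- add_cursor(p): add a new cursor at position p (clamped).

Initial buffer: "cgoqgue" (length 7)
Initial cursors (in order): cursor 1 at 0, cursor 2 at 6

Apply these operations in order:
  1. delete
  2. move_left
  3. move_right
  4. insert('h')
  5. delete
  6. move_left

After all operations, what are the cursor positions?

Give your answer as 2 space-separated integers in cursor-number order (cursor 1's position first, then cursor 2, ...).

After op 1 (delete): buffer="cgoqge" (len 6), cursors c1@0 c2@5, authorship ......
After op 2 (move_left): buffer="cgoqge" (len 6), cursors c1@0 c2@4, authorship ......
After op 3 (move_right): buffer="cgoqge" (len 6), cursors c1@1 c2@5, authorship ......
After op 4 (insert('h')): buffer="chgoqghe" (len 8), cursors c1@2 c2@7, authorship .1....2.
After op 5 (delete): buffer="cgoqge" (len 6), cursors c1@1 c2@5, authorship ......
After op 6 (move_left): buffer="cgoqge" (len 6), cursors c1@0 c2@4, authorship ......

Answer: 0 4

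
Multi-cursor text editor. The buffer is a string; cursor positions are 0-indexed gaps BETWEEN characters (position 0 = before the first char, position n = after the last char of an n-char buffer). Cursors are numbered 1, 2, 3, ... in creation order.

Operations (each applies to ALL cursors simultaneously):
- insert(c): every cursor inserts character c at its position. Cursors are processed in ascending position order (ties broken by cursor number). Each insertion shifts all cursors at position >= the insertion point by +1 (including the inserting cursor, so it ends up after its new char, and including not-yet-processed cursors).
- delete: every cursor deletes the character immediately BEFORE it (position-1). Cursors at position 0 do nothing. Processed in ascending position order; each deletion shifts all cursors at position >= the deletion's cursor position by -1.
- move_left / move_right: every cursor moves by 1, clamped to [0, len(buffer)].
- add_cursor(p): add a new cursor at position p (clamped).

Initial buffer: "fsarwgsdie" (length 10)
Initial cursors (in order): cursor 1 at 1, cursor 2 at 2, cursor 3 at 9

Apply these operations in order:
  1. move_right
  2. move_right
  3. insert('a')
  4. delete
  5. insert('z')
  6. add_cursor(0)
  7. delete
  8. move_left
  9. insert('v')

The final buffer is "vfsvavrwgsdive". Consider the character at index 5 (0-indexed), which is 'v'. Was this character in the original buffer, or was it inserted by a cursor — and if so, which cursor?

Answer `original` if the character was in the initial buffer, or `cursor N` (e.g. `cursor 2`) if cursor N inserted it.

After op 1 (move_right): buffer="fsarwgsdie" (len 10), cursors c1@2 c2@3 c3@10, authorship ..........
After op 2 (move_right): buffer="fsarwgsdie" (len 10), cursors c1@3 c2@4 c3@10, authorship ..........
After op 3 (insert('a')): buffer="fsaarawgsdiea" (len 13), cursors c1@4 c2@6 c3@13, authorship ...1.2......3
After op 4 (delete): buffer="fsarwgsdie" (len 10), cursors c1@3 c2@4 c3@10, authorship ..........
After op 5 (insert('z')): buffer="fsazrzwgsdiez" (len 13), cursors c1@4 c2@6 c3@13, authorship ...1.2......3
After op 6 (add_cursor(0)): buffer="fsazrzwgsdiez" (len 13), cursors c4@0 c1@4 c2@6 c3@13, authorship ...1.2......3
After op 7 (delete): buffer="fsarwgsdie" (len 10), cursors c4@0 c1@3 c2@4 c3@10, authorship ..........
After op 8 (move_left): buffer="fsarwgsdie" (len 10), cursors c4@0 c1@2 c2@3 c3@9, authorship ..........
After op 9 (insert('v')): buffer="vfsvavrwgsdive" (len 14), cursors c4@1 c1@4 c2@6 c3@13, authorship 4..1.2......3.
Authorship (.=original, N=cursor N): 4 . . 1 . 2 . . . . . . 3 .
Index 5: author = 2

Answer: cursor 2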